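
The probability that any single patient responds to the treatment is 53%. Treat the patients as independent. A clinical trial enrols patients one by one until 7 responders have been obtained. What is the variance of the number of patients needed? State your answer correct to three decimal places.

Y = total patients until the seventh success; negative binomial with r=7, p=0.53.
Var(Y) = r(1−p)/p² = 7·0.47 / 0.53² = 11.71235

11.712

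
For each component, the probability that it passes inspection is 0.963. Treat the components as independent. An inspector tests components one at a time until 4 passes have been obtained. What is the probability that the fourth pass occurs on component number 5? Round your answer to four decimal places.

0.1273

Y = trial on which the fourth success occurs; negative binomial, r=4, p=0.963.
P(Y=5) = C(4,3) · p^4 · (1−p)^1
= 4 · 0.86001 · 0.037 = 0.127282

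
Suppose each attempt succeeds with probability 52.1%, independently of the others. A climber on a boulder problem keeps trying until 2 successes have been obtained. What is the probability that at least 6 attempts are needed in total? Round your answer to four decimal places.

Needing more than 5 attempts ⇔ fewer than 2 successes in the first 5. With X ~ Binomial(5, 0.521), P(Y > 5) = P(X ≤ 1).
  k=0: C(5,0)·0.521^0·0.479^5 = 0.025216
  k=1: C(5,1)·0.521^1·0.479^4 = 0.137135
P(X ≤ 1) = 0.162352

0.1624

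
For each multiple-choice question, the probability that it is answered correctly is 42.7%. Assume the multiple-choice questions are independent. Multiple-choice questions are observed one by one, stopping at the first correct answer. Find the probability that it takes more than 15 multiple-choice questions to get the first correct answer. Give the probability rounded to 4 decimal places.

Y = number of multiple-choice questions to the first success; geometric, p = 0.427.
P(Y > 15) = P(first 15 all fail) = (1−p)^15 = 0.000236

0.0002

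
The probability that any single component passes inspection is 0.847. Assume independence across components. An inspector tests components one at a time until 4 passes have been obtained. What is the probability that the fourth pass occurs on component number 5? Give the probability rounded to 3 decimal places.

0.315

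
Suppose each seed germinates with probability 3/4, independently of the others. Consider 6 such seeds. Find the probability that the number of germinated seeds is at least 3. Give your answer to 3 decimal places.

0.962

X ~ Binomial(6, 0.75); P(X ≥ 3) = Σ C(6,k) p^k (1−p)^(6−k) over k:
  k=3: C(6,3)·0.75^3·0.25^3 = 0.13184
  k=4: C(6,4)·0.75^4·0.25^2 = 0.29663
  k=5: C(6,5)·0.75^5·0.25^1 = 0.35596
  k=6: C(6,6)·0.75^6·0.25^0 = 0.17798
Total = 0.96240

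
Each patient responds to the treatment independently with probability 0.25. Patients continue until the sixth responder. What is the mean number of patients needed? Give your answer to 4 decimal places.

24.0000

Y = total patients until the sixth success; negative binomial with r=6, p=0.25.
E[Y] = r / p = 6 / 0.25 = 24.000000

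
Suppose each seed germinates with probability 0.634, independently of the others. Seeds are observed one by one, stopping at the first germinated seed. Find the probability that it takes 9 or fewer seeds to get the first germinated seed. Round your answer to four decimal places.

0.9999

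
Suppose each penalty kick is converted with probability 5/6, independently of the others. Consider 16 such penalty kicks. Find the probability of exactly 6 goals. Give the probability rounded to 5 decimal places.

X ~ Binomial(n=16, p=0.833333).
P(X=6) = C(16,6) · p^6 · (1−p)^10
= 8008 · 0.3349 · 1.6538e-08 = 0.0000444

0.00004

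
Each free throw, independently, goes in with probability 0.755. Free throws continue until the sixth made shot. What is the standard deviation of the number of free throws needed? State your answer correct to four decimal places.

Y = total free throws until the sixth success; negative binomial with r=6, p=0.755.
SD(Y) = √[r(1−p)/p²] = √(2.578834) = 1.605875

1.6059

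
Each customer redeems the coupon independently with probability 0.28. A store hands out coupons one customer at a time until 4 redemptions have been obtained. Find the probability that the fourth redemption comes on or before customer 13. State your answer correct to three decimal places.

Finishing within 13 customers ⇔ at least 4 successes in the first 13. With X ~ Binomial(13, 0.28), P(Y ≤ 13) = 1 − P(X ≤ 3).
  k=0: C(13,0)·0.28^0·0.72^13 = 0.01397
  k=1: C(13,1)·0.28^1·0.72^12 = 0.07065
  k=2: C(13,2)·0.28^2·0.72^11 = 0.16484
  k=3: C(13,3)·0.28^3·0.72^10 = 0.23505
1 − 0.48452 = 0.51548

0.515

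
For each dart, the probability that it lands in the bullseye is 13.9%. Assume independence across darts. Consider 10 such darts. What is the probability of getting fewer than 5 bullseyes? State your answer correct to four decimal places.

0.9929

X ~ Binomial(10, 0.139); P(X ≤ 4) = Σ C(10,k) p^k (1−p)^(10−k) over k:
  k=0: C(10,0)·0.139^0·0.861^10 = 0.223888
  k=1: C(10,1)·0.139^1·0.861^9 = 0.361446
  k=2: C(10,2)·0.139^2·0.861^8 = 0.262583
  k=3: C(10,3)·0.139^3·0.861^7 = 0.113044
  k=4: C(10,4)·0.139^4·0.861^6 = 0.031937
Total = 0.992899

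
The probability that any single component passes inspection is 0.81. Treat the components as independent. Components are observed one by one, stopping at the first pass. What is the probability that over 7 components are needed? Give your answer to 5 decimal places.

Y = number of components to the first success; geometric, p = 0.81.
P(Y > 7) = P(first 7 all fail) = (1−p)^7 = 0.0000089

0.00001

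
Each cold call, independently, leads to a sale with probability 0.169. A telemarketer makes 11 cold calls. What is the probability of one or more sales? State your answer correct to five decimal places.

P(at least one) = 1 − P(none) = 1 − (1 − 0.169)^11
= 1 − 0.1305002 = 0.8694998

0.86950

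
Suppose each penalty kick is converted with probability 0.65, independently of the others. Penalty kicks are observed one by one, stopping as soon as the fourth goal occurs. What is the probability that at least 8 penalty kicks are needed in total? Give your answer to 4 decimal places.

0.1998

Needing more than 7 penalty kicks ⇔ fewer than 4 successes in the first 7. With X ~ Binomial(7, 0.65), P(Y > 7) = P(X ≤ 3).
  k=0: C(7,0)·0.65^0·0.35^7 = 0.000643
  k=1: C(7,1)·0.65^1·0.35^6 = 0.008364
  k=2: C(7,2)·0.65^2·0.35^5 = 0.046600
  k=3: C(7,3)·0.65^3·0.35^4 = 0.144238
P(X ≤ 3) = 0.199846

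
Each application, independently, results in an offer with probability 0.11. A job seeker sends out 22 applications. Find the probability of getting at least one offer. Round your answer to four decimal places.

P(at least one) = 1 − P(none) = 1 − (1 − 0.11)^22
= 1 − 0.077016 = 0.922984

0.9230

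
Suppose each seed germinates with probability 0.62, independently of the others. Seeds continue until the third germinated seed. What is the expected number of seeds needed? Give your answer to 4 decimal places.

4.8387

Y = total seeds until the third success; negative binomial with r=3, p=0.62.
E[Y] = r / p = 3 / 0.62 = 4.838710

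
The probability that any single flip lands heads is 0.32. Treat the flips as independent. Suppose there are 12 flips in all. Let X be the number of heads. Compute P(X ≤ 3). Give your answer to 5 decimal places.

0.43195

X ~ Binomial(12, 0.32); P(X ≤ 3) = Σ C(12,k) p^k (1−p)^(12−k) over k:
  k=0: C(12,0)·0.32^0·0.68^12 = 0.0097748
  k=1: C(12,1)·0.32^1·0.68^11 = 0.0551988
  k=2: C(12,2)·0.32^2·0.68^10 = 0.1428674
  k=3: C(12,3)·0.32^3·0.68^9 = 0.2241057
Total = 0.4319466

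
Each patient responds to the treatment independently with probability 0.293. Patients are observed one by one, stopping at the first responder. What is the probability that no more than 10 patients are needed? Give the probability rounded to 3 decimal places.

Y = number of patients to the first success; geometric, p = 0.293.
P(Y ≤ 10) = 1 − (1−p)^10 = 1 − 0.03120 = 0.96880

0.969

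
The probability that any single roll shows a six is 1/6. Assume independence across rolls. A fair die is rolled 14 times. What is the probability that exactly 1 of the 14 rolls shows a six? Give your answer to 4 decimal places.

0.2181

X ~ Binomial(n=14, p=0.166667).
P(X=1) = C(14,1) · p^1 · (1−p)^13
= 14 · 0.16667 · 0.093464 = 0.218082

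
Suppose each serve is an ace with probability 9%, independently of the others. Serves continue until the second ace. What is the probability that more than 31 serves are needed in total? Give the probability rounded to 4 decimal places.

Needing more than 31 serves ⇔ fewer than 2 successes in the first 31. With X ~ Binomial(31, 0.09), P(Y > 31) = P(X ≤ 1).
  k=0: C(31,0)·0.09^0·0.91^31 = 0.053738
  k=1: C(31,1)·0.09^1·0.91^30 = 0.164758
P(X ≤ 1) = 0.218496

0.2185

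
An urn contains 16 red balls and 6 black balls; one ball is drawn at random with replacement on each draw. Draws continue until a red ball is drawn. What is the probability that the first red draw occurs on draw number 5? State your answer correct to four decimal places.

0.0040

Geometric (trials to first success), p = 0.727273.
P(Y = 5) = (1−p)^4 · p = 0.0055324 · 0.727273 = 0.004024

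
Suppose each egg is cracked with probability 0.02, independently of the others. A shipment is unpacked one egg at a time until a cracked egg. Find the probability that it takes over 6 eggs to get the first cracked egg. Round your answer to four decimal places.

Y = number of eggs to the first success; geometric, p = 0.02.
P(Y > 6) = P(first 6 all fail) = (1−p)^6 = 0.885842

0.8858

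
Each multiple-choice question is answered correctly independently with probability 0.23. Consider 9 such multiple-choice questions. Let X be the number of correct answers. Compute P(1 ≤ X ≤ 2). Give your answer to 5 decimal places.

0.56143

X ~ Binomial(9, 0.23); P(1 ≤ X ≤ 2) = Σ C(9,k) p^k (1−p)^(9−k) over k:
  k=1: C(9,1)·0.23^1·0.77^8 = 0.2557974
  k=2: C(9,2)·0.23^2·0.77^7 = 0.3056281
Total = 0.5614255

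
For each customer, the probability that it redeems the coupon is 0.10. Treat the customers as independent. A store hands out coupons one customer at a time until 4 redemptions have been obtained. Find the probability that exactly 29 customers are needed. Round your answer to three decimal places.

Y = trial on which the fourth success occurs; negative binomial, r=4, p=0.10.
P(Y=29) = C(28,3) · p^4 · (1−p)^25
= 3276 · 0.0001 · 0.07179 = 0.02352

0.024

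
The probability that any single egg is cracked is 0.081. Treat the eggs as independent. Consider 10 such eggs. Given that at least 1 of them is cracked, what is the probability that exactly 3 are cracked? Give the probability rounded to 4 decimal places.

X ~ Binomial(10, 0.081). Want P(X=3 | X≥1) = P(X=3) / P(X≥1).
P(X=3) = C(10,3)·0.081^3·0.919^7 = 0.035306
P(X≥1) = 1 − 0.429690 = 0.570310
Ratio = 0.035306 / 0.570310 = 0.061906

0.0619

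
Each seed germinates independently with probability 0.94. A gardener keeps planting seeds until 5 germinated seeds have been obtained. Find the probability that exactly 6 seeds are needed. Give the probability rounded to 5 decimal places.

0.22017

Y = trial on which the fifth success occurs; negative binomial, r=5, p=0.94.
P(Y=6) = C(5,4) · p^5 · (1−p)^1
= 5 · 0.7339 · 0.06 = 0.2201712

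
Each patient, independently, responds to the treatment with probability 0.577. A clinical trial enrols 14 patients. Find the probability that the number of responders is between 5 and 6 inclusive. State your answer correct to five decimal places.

X ~ Binomial(14, 0.577); P(5 ≤ X ≤ 6) = Σ C(14,k) p^k (1−p)^(14−k) over k:
  k=5: C(14,5)·0.577^5·0.423^9 = 0.0555145
  k=6: C(14,6)·0.577^6·0.423^8 = 0.1135882
Total = 0.1691027

0.16910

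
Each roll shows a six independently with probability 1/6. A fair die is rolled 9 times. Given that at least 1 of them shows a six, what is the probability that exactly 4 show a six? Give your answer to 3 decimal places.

0.048

X ~ Binomial(9, 0.166667). Want P(X=4 | X≥1) = P(X=4) / P(X≥1).
P(X=4) = C(9,4)·0.166667^4·0.833333^5 = 0.03907
P(X≥1) = 1 − 0.19381 = 0.80619
Ratio = 0.03907 / 0.80619 = 0.04846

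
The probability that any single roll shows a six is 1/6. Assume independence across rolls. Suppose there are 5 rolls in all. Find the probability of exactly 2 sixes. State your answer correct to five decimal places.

X ~ Binomial(n=5, p=0.166667).
P(X=2) = C(5,2) · p^2 · (1−p)^3
= 10 · 0.027778 · 0.5787 = 0.1607510

0.16075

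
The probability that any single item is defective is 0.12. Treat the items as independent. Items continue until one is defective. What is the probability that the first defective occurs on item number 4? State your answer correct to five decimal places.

0.08178

Geometric (trials to first success), p = 0.12.
P(Y = 4) = (1−p)^3 · p = 0.68147 · 0.12 = 0.0817766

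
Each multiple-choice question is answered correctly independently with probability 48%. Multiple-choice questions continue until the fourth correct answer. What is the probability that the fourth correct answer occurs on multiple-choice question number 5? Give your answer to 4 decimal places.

Y = trial on which the fourth success occurs; negative binomial, r=4, p=0.48.
P(Y=5) = C(4,3) · p^4 · (1−p)^1
= 4 · 0.053084 · 0.52 = 0.110415

0.1104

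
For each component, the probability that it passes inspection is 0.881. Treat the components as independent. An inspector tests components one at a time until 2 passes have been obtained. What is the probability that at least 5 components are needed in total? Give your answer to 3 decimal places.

0.006

Needing more than 4 components ⇔ fewer than 2 successes in the first 4. With X ~ Binomial(4, 0.881), P(Y > 4) = P(X ≤ 1).
  k=0: C(4,0)·0.881^0·0.119^4 = 0.00020
  k=1: C(4,1)·0.881^1·0.119^3 = 0.00594
P(X ≤ 1) = 0.00614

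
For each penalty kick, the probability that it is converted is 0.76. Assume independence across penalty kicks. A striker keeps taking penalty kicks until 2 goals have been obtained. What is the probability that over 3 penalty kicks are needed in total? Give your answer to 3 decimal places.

0.145

Needing more than 3 penalty kicks ⇔ fewer than 2 successes in the first 3. With X ~ Binomial(3, 0.76), P(Y > 3) = P(X ≤ 1).
  k=0: C(3,0)·0.76^0·0.24^3 = 0.01382
  k=1: C(3,1)·0.76^1·0.24^2 = 0.13133
P(X ≤ 1) = 0.14515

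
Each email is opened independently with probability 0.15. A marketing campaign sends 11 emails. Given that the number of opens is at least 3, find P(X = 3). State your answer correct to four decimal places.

0.6860

X ~ Binomial(11, 0.15). Want P(X=3 | X≥3) = P(X=3) / P(X≥3).
P(X=3) = C(11,3)·0.15^3·0.85^8 = 0.151743
P(X≥3) = 1 − 0.167343 − 0.324843 − 0.286626 = 0.221188
Ratio = 0.151743 / 0.221188 = 0.686037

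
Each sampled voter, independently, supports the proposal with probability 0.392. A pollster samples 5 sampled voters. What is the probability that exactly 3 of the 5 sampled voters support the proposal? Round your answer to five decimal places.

X ~ Binomial(n=5, p=0.392).
P(X=3) = C(5,3) · p^3 · (1−p)^2
= 10 · 0.060236 · 0.36966 = 0.2226719

0.22267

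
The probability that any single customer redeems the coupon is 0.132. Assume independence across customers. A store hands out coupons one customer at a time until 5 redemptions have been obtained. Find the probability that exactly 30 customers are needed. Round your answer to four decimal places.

Y = trial on which the fifth success occurs; negative binomial, r=5, p=0.132.
P(Y=30) = C(29,4) · p^5 · (1−p)^25
= 23751 · 4.0075e-05 · 0.02904 = 0.027640

0.0276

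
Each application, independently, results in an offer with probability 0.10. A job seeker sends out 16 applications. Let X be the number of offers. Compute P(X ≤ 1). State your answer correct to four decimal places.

0.5147

X ~ Binomial(16, 0.10); P(X ≤ 1) = Σ C(16,k) p^k (1−p)^(16−k) over k:
  k=0: C(16,0)·0.10^0·0.90^16 = 0.185302
  k=1: C(16,1)·0.10^1·0.90^15 = 0.329426
Total = 0.514728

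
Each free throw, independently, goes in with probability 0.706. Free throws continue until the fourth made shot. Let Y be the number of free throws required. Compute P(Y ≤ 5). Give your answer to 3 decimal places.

Finishing within 5 free throws ⇔ at least 4 successes in the first 5. With X ~ Binomial(5, 0.706), P(Y ≤ 5) = 1 − P(X ≤ 3).
  k=0: C(5,0)·0.706^0·0.294^5 = 0.00220
  k=1: C(5,1)·0.706^1·0.294^4 = 0.02637
  k=2: C(5,2)·0.706^2·0.294^3 = 0.12666
  k=3: C(5,3)·0.706^3·0.294^2 = 0.30416
1 − 0.45940 = 0.54060

0.541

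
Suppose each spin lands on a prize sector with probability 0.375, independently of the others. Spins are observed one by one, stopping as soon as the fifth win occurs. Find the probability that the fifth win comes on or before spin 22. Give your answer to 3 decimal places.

Finishing within 22 spins ⇔ at least 5 successes in the first 22. With X ~ Binomial(22, 0.375), P(Y ≤ 22) = 1 − P(X ≤ 4).
  k=0: C(22,0)·0.375^0·0.625^22 = 0.00003
  k=1: C(22,1)·0.375^1·0.625^21 = 0.00043
  k=2: C(22,2)·0.375^2·0.625^20 = 0.00269
  k=3: C(22,3)·0.375^3·0.625^19 = 0.01075
  k=4: C(22,4)·0.375^4·0.625^18 = 0.03063
1 − 0.04453 = 0.95547

0.955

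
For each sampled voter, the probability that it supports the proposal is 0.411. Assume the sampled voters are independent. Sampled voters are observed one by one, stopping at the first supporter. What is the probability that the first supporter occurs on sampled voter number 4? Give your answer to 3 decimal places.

Geometric (trials to first success), p = 0.411.
P(Y = 4) = (1−p)^3 · p = 0.20434 · 0.411 = 0.08398

0.084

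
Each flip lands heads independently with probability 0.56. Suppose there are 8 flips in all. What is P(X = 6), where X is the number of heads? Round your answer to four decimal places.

0.1672

X ~ Binomial(n=8, p=0.56).
P(X=6) = C(8,6) · p^6 · (1−p)^2
= 28 · 0.030841 · 0.1936 = 0.167183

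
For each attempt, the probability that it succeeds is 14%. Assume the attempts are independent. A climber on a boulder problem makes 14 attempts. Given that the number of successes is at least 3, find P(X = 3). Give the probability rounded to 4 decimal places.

X ~ Binomial(14, 0.14). Want P(X=3 | X≥3) = P(X=3) / P(X≥3).
P(X=3) = C(14,3)·0.14^3·0.86^11 = 0.190094
P(X≥3) = 1 − 0.121054 − 0.275890 − 0.291930 = 0.311126
Ratio = 0.190094 / 0.311126 = 0.610987

0.6110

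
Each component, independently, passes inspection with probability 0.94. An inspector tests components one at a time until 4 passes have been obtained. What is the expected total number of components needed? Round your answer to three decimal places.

Y = total components until the fourth success; negative binomial with r=4, p=0.94.
E[Y] = r / p = 4 / 0.94 = 4.25532

4.255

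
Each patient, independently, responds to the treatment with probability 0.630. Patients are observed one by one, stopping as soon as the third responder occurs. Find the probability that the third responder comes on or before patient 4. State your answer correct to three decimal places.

Finishing within 4 patients ⇔ at least 3 successes in the first 4. With X ~ Binomial(4, 0.63), P(Y ≤ 4) = 1 − P(X ≤ 2).
  k=0: C(4,0)·0.63^0·0.37^4 = 0.01874
  k=1: C(4,1)·0.63^1·0.37^3 = 0.12765
  k=2: C(4,2)·0.63^2·0.37^2 = 0.32601
1 − 0.47240 = 0.52760

0.528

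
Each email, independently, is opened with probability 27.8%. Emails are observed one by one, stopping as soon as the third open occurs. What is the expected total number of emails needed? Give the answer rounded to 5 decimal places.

10.79137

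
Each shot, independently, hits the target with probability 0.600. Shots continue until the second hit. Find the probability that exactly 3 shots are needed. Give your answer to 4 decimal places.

Y = trial on which the second success occurs; negative binomial, r=2, p=0.60.
P(Y=3) = C(2,1) · p^2 · (1−p)^1
= 2 · 0.36 · 0.4 = 0.288000

0.2880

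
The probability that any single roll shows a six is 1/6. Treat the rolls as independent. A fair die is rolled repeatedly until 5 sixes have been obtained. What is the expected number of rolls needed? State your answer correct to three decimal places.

30.000

Y = total rolls until the fifth success; negative binomial with r=5, p=0.166667.
E[Y] = r / p = 5 / 0.166667 = 30.00000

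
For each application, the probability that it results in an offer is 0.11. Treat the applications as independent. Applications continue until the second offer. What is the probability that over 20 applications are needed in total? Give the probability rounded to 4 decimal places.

0.3376

Needing more than 20 applications ⇔ fewer than 2 successes in the first 20. With X ~ Binomial(20, 0.11), P(Y > 20) = P(X ≤ 1).
  k=0: C(20,0)·0.11^0·0.89^20 = 0.097230
  k=1: C(20,1)·0.11^1·0.89^19 = 0.240344
P(X ≤ 1) = 0.337574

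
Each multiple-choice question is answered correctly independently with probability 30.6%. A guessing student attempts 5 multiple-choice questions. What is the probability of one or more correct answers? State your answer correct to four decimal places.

P(at least one) = 1 − P(none) = 1 − (1 − 0.306)^5
= 1 − 0.160989 = 0.839011

0.8390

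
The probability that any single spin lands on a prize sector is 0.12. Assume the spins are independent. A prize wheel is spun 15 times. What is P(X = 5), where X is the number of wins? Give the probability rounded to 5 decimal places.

0.02081

X ~ Binomial(n=15, p=0.12).
P(X=5) = C(15,5) · p^5 · (1−p)^10
= 3003 · 2.4883e-05 · 0.2785 = 0.0208108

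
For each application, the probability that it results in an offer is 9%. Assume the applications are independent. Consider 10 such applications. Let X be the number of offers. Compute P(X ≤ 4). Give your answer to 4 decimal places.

0.9990

X ~ Binomial(10, 0.09); P(X ≤ 4) = Σ C(10,k) p^k (1−p)^(10−k) over k:
  k=0: C(10,0)·0.09^0·0.91^10 = 0.389416
  k=1: C(10,1)·0.09^1·0.91^9 = 0.385137
  k=2: C(10,2)·0.09^2·0.91^8 = 0.171407
  k=3: C(10,3)·0.09^3·0.91^7 = 0.045206
  k=4: C(10,4)·0.09^4·0.91^6 = 0.007824
Total = 0.998990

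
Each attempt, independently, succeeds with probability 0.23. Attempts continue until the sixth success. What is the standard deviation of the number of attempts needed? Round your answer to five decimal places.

Y = total attempts until the sixth success; negative binomial with r=6, p=0.23.
SD(Y) = √[r(1−p)/p²] = √(87.3345936) = 9.3452979

9.34530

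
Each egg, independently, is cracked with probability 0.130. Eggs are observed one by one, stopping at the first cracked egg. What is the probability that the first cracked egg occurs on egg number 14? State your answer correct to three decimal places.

0.021

Geometric (trials to first success), p = 0.13.
P(Y = 14) = (1−p)^13 · p = 0.16359 · 0.13 = 0.02127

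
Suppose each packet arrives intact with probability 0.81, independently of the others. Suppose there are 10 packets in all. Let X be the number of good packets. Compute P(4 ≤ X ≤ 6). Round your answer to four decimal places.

0.1033

X ~ Binomial(10, 0.81); P(4 ≤ X ≤ 6) = Σ C(10,k) p^k (1−p)^(10−k) over k:
  k=4: C(10,4)·0.81^4·0.19^6 = 0.004253
  k=5: C(10,5)·0.81^5·0.19^5 = 0.021757
  k=6: C(10,6)·0.81^6·0.19^4 = 0.077294
Total = 0.103303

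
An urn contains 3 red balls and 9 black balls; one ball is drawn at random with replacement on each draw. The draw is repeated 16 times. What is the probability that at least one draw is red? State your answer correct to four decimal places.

0.9900

P(at least one) = 1 − P(none) = 1 − (1 − 0.25)^16
= 1 − 0.010023 = 0.989977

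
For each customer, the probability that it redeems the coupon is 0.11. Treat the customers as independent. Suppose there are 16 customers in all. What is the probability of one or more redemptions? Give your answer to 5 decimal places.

0.84503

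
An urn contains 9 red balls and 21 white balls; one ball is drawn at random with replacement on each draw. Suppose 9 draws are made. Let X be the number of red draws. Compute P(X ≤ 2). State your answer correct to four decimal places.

0.4628

X ~ Binomial(9, 0.30); P(X ≤ 2) = Σ C(9,k) p^k (1−p)^(9−k) over k:
  k=0: C(9,0)·0.30^0·0.70^9 = 0.040354
  k=1: C(9,1)·0.30^1·0.70^8 = 0.155650
  k=2: C(9,2)·0.30^2·0.70^7 = 0.266828
Total = 0.462831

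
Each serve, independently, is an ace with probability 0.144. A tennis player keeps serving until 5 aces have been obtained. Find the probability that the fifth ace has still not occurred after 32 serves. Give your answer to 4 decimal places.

Needing more than 32 serves ⇔ fewer than 5 successes in the first 32. With X ~ Binomial(32, 0.144), P(Y > 32) = P(X ≤ 4).
  k=0: C(32,0)·0.144^0·0.856^32 = 0.006905
  k=1: C(32,1)·0.144^1·0.856^31 = 0.037171
  k=2: C(32,2)·0.144^2·0.856^30 = 0.096921
  k=3: C(32,3)·0.144^3·0.856^29 = 0.163045
  k=4: C(32,4)·0.144^4·0.856^28 = 0.198854
P(X ≤ 4) = 0.502897

0.5029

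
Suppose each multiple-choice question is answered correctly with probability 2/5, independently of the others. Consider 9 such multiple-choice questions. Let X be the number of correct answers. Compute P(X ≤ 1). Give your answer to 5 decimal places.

X ~ Binomial(9, 0.40); P(X ≤ 1) = Σ C(9,k) p^k (1−p)^(9−k) over k:
  k=0: C(9,0)·0.40^0·0.60^9 = 0.0100777
  k=1: C(9,1)·0.40^1·0.60^8 = 0.0604662
Total = 0.0705439

0.07054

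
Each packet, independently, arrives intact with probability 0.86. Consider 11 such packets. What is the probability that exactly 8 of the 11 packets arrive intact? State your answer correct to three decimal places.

X ~ Binomial(n=11, p=0.86).
P(X=8) = C(11,8) · p^8 · (1−p)^3
= 165 · 0.29922 · 0.002744 = 0.13547

0.135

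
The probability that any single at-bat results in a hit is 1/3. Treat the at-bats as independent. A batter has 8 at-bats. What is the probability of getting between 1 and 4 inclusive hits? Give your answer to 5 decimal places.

0.87304

X ~ Binomial(8, 0.333333); P(1 ≤ X ≤ 4) = Σ C(8,k) p^k (1−p)^(8−k) over k:
  k=1: C(8,1)·0.333333^1·0.666667^7 = 0.1560738
  k=2: C(8,2)·0.333333^2·0.666667^6 = 0.2731291
  k=3: C(8,3)·0.333333^3·0.666667^5 = 0.2731291
  k=4: C(8,4)·0.333333^4·0.666667^4 = 0.1707057
Total = 0.8730376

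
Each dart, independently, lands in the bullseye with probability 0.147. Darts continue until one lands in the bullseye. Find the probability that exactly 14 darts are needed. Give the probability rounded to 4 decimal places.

Geometric (trials to first success), p = 0.147.
P(Y = 14) = (1−p)^13 · p = 0.12657 · 0.147 = 0.018606

0.0186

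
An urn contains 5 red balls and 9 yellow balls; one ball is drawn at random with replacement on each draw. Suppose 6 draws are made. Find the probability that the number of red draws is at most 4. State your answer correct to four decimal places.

0.9755

X ~ Binomial(6, 0.357143); P(X ≤ 4) = Σ C(6,k) p^k (1−p)^(6−k) over k:
  k=0: C(6,0)·0.357143^0·0.642857^6 = 0.070581
  k=1: C(6,1)·0.357143^1·0.642857^5 = 0.235269
  k=2: C(6,2)·0.357143^2·0.642857^4 = 0.326763
  k=3: C(6,3)·0.357143^3·0.642857^3 = 0.242047
  k=4: C(6,4)·0.357143^4·0.642857^2 = 0.100853
Total = 0.975513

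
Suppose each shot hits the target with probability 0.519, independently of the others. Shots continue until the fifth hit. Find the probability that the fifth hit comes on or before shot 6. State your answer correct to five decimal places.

Finishing within 6 shots ⇔ at least 5 successes in the first 6. With X ~ Binomial(6, 0.519), P(Y ≤ 6) = 1 − P(X ≤ 4).
  k=0: C(6,0)·0.519^0·0.481^6 = 0.0123843
  k=1: C(6,1)·0.519^1·0.481^5 = 0.0801759
  k=2: C(6,2)·0.519^2·0.481^4 = 0.2162750
  k=3: C(6,3)·0.519^3·0.481^3 = 0.3111482
  k=4: C(6,4)·0.519^4·0.481^2 = 0.2517972
1 − 0.8717806 = 0.1282194

0.12822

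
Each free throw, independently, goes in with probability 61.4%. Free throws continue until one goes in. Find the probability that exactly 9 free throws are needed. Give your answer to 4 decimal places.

0.0003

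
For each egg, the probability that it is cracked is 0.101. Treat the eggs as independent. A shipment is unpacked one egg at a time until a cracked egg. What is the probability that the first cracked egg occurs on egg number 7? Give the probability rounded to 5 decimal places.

Geometric (trials to first success), p = 0.101.
P(Y = 7) = (1−p)^6 · p = 0.52791 · 0.101 = 0.0533187

0.05332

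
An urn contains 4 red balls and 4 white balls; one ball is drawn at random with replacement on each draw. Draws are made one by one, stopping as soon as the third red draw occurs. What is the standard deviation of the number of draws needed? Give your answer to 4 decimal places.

2.4495

Y = total draws until the third success; negative binomial with r=3, p=0.50.
SD(Y) = √[r(1−p)/p²] = √(6.000000) = 2.449490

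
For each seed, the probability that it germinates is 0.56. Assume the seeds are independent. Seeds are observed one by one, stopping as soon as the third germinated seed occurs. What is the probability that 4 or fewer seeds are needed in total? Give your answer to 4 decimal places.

0.4074

Finishing within 4 seeds ⇔ at least 3 successes in the first 4. With X ~ Binomial(4, 0.56), P(Y ≤ 4) = 1 − P(X ≤ 2).
  k=0: C(4,0)·0.56^0·0.44^4 = 0.037481
  k=1: C(4,1)·0.56^1·0.44^3 = 0.190812
  k=2: C(4,2)·0.56^2·0.44^2 = 0.364278
1 − 0.592571 = 0.407429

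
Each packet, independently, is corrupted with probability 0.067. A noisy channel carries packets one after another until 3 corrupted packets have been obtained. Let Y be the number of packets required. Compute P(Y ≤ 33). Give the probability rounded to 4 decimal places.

0.3821

Finishing within 33 packets ⇔ at least 3 successes in the first 33. With X ~ Binomial(33, 0.067), P(Y ≤ 33) = 1 − P(X ≤ 2).
  k=0: C(33,0)·0.067^0·0.933^33 = 0.101413
  k=1: C(33,1)·0.067^1·0.933^32 = 0.240326
  k=2: C(33,2)·0.067^2·0.933^31 = 0.276131
1 − 0.617870 = 0.382130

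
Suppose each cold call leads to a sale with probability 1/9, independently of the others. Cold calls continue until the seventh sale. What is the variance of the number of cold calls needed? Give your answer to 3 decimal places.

Y = total cold calls until the seventh success; negative binomial with r=7, p=0.111111.
Var(Y) = r(1−p)/p² = 7·0.888889 / 0.111111² = 504.00000

504.000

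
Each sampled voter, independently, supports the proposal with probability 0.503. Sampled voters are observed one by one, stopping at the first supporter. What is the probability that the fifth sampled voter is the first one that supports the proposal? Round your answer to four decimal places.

0.0307

Geometric (trials to first success), p = 0.503.
P(Y = 5) = (1−p)^4 · p = 0.061013 · 0.503 = 0.030690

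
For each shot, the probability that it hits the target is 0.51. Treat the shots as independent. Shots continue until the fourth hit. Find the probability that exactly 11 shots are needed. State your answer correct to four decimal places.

0.0551

Y = trial on which the fourth success occurs; negative binomial, r=4, p=0.51.
P(Y=11) = C(10,3) · p^4 · (1−p)^7
= 120 · 0.067652 · 0.0067822 = 0.055060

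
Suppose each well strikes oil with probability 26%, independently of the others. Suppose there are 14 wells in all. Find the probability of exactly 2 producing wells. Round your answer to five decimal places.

X ~ Binomial(n=14, p=0.26).
P(X=2) = C(14,2) · p^2 · (1−p)^12
= 91 · 0.0676 · 0.026964 = 0.1658703

0.16587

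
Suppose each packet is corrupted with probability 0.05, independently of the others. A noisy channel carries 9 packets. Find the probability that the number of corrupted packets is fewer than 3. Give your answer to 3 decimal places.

0.992

X ~ Binomial(9, 0.05); P(X ≤ 2) = Σ C(9,k) p^k (1−p)^(9−k) over k:
  k=0: C(9,0)·0.05^0·0.95^9 = 0.63025
  k=1: C(9,1)·0.05^1·0.95^8 = 0.29854
  k=2: C(9,2)·0.05^2·0.95^7 = 0.06285
Total = 0.99164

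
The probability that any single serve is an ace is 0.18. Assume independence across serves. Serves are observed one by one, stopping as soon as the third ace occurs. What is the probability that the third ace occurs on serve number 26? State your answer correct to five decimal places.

Y = trial on which the third success occurs; negative binomial, r=3, p=0.18.
P(Y=26) = C(25,2) · p^3 · (1−p)^23
= 300 · 0.005832 · 0.010416 = 0.0182246

0.01822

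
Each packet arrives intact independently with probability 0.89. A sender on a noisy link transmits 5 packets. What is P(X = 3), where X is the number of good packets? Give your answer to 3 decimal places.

0.085

X ~ Binomial(n=5, p=0.89).
P(X=3) = C(5,3) · p^3 · (1−p)^2
= 10 · 0.70497 · 0.0121 = 0.08530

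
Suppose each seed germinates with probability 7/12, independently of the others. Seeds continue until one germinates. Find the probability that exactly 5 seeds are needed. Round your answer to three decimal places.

Geometric (trials to first success), p = 0.583333.
P(Y = 5) = (1−p)^4 · p = 0.030141 · 0.583333 = 0.01758

0.018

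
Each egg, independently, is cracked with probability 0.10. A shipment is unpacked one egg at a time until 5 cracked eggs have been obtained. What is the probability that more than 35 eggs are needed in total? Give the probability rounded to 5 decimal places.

0.73075

Needing more than 35 eggs ⇔ fewer than 5 successes in the first 35. With X ~ Binomial(35, 0.10), P(Y > 35) = P(X ≤ 4).
  k=0: C(35,0)·0.10^0·0.90^35 = 0.0250316
  k=1: C(35,1)·0.10^1·0.90^34 = 0.0973449
  k=2: C(35,2)·0.10^2·0.90^33 = 0.1838738
  k=3: C(35,3)·0.10^3·0.90^32 = 0.2247346
  k=4: C(35,4)·0.10^4·0.90^31 = 0.1997641
P(X ≤ 4) = 0.7307490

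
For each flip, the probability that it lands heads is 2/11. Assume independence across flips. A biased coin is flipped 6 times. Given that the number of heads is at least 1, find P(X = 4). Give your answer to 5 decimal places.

0.01568

X ~ Binomial(6, 0.181818). Want P(X=4 | X≥1) = P(X=4) / P(X≥1).
P(X=4) = C(6,4)·0.181818^4·0.818182^2 = 0.0109734
P(X≥1) = 1 − 0.2999846 = 0.7000154
Ratio = 0.0109734 / 0.7000154 = 0.0156759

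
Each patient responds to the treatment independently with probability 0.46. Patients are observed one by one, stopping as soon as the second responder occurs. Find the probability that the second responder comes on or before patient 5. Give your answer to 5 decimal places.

0.75851

Finishing within 5 patients ⇔ at least 2 successes in the first 5. With X ~ Binomial(5, 0.46), P(Y ≤ 5) = 1 − P(X ≤ 1).
  k=0: C(5,0)·0.46^0·0.54^5 = 0.0459165
  k=1: C(5,1)·0.46^1·0.54^4 = 0.1955703
1 − 0.2414868 = 0.7585132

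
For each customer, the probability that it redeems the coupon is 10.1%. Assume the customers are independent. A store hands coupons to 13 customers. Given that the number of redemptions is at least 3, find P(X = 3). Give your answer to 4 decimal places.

X ~ Binomial(13, 0.101). Want P(X=3 | X≥3) = P(X=3) / P(X≥3).
P(X=3) = C(13,3)·0.101^3·0.899^10 = 0.101608
P(X≥3) = 1 − 0.250539 − 0.365916 − 0.246657 = 0.136888
Ratio = 0.101608 / 0.136888 = 0.742272

0.7423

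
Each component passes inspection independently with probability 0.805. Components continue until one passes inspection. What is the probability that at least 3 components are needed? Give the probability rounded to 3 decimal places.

Y = number of components to the first success; geometric, p = 0.805.
P(Y > 2) = P(first 2 all fail) = (1−p)^2 = 0.03803

0.038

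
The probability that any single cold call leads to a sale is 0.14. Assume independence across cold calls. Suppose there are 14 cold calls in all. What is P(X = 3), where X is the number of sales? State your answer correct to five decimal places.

0.19009

X ~ Binomial(n=14, p=0.14).
P(X=3) = C(14,3) · p^3 · (1−p)^11
= 364 · 0.002744 · 0.19032 = 0.1900940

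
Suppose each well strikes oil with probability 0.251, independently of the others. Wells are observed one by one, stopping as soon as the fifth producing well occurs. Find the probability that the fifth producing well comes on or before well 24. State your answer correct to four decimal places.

0.7568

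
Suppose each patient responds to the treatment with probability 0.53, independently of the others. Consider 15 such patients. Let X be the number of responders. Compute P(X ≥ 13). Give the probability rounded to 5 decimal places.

0.00709

X ~ Binomial(15, 0.53); P(X ≥ 13) = Σ C(15,k) p^k (1−p)^(15−k) over k:
  k=13: C(15,13)·0.53^13·0.47^2 = 0.0060391
  k=14: C(15,14)·0.53^14·0.47^1 = 0.0009729
  k=15: C(15,15)·0.53^15·0.47^0 = 0.0000731
Total = 0.0070851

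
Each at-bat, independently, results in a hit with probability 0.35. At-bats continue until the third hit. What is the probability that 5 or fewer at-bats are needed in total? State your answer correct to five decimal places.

Finishing within 5 at-bats ⇔ at least 3 successes in the first 5. With X ~ Binomial(5, 0.35), P(Y ≤ 5) = 1 − P(X ≤ 2).
  k=0: C(5,0)·0.35^0·0.65^5 = 0.1160291
  k=1: C(5,1)·0.35^1·0.65^4 = 0.3123859
  k=2: C(5,2)·0.35^2·0.65^3 = 0.3364156
1 − 0.7648306 = 0.2351694

0.23517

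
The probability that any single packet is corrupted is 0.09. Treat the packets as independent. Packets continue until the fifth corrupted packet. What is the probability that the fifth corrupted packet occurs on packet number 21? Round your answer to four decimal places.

0.0063

Y = trial on which the fifth success occurs; negative binomial, r=5, p=0.09.
P(Y=21) = C(20,4) · p^5 · (1−p)^16
= 4845 · 5.9049e-06 · 0.22114 = 0.006327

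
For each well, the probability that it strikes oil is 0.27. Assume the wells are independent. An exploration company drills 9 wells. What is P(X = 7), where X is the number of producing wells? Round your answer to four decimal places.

X ~ Binomial(n=9, p=0.27).
P(X=7) = C(9,7) · p^7 · (1−p)^2
= 36 · 0.0001046 · 0.5329 = 0.002007

0.0020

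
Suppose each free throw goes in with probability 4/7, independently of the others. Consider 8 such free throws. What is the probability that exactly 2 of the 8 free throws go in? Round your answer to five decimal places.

0.05665

X ~ Binomial(n=8, p=0.571429).
P(X=2) = C(8,2) · p^2 · (1−p)^6
= 28 · 0.32653 · 0.0061964 = 0.0566528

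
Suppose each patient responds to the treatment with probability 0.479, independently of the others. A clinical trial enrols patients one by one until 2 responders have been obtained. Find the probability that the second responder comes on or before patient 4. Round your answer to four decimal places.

0.6554

Finishing within 4 patients ⇔ at least 2 successes in the first 4. With X ~ Binomial(4, 0.479), P(Y ≤ 4) = 1 − P(X ≤ 1).
  k=0: C(4,0)·0.479^0·0.521^4 = 0.073680
  k=1: C(4,1)·0.479^1·0.521^3 = 0.270962
1 − 0.344642 = 0.655358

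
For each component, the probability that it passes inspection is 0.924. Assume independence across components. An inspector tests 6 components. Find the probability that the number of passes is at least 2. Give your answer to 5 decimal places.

0.99999

X ~ Binomial(6, 0.924); P(X ≥ 2) = Σ C(6,k) p^k (1−p)^(6−k) over k:
  k=2: C(6,2)·0.924^2·0.076^4 = 0.0004273
  k=3: C(6,3)·0.924^3·0.076^3 = 0.0069261
  k=4: C(6,4)·0.924^4·0.076^2 = 0.0631548
  k=5: C(6,5)·0.924^5·0.076^1 = 0.3071317
  k=6: C(6,6)·0.924^6·0.076^0 = 0.6223459
Total = 0.9999858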